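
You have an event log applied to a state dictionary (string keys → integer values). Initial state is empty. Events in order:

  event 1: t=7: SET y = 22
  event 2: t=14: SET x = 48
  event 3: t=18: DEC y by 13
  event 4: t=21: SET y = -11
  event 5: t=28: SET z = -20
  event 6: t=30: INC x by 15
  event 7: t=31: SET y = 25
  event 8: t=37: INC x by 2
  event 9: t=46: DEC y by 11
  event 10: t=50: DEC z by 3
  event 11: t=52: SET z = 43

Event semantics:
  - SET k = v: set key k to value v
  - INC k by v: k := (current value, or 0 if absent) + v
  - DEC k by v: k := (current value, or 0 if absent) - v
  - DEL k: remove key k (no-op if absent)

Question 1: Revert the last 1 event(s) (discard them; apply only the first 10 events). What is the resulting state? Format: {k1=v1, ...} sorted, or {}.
Keep first 10 events (discard last 1):
  after event 1 (t=7: SET y = 22): {y=22}
  after event 2 (t=14: SET x = 48): {x=48, y=22}
  after event 3 (t=18: DEC y by 13): {x=48, y=9}
  after event 4 (t=21: SET y = -11): {x=48, y=-11}
  after event 5 (t=28: SET z = -20): {x=48, y=-11, z=-20}
  after event 6 (t=30: INC x by 15): {x=63, y=-11, z=-20}
  after event 7 (t=31: SET y = 25): {x=63, y=25, z=-20}
  after event 8 (t=37: INC x by 2): {x=65, y=25, z=-20}
  after event 9 (t=46: DEC y by 11): {x=65, y=14, z=-20}
  after event 10 (t=50: DEC z by 3): {x=65, y=14, z=-23}

Answer: {x=65, y=14, z=-23}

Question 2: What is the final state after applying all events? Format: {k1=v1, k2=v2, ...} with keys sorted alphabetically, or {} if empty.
Answer: {x=65, y=14, z=43}

Derivation:
  after event 1 (t=7: SET y = 22): {y=22}
  after event 2 (t=14: SET x = 48): {x=48, y=22}
  after event 3 (t=18: DEC y by 13): {x=48, y=9}
  after event 4 (t=21: SET y = -11): {x=48, y=-11}
  after event 5 (t=28: SET z = -20): {x=48, y=-11, z=-20}
  after event 6 (t=30: INC x by 15): {x=63, y=-11, z=-20}
  after event 7 (t=31: SET y = 25): {x=63, y=25, z=-20}
  after event 8 (t=37: INC x by 2): {x=65, y=25, z=-20}
  after event 9 (t=46: DEC y by 11): {x=65, y=14, z=-20}
  after event 10 (t=50: DEC z by 3): {x=65, y=14, z=-23}
  after event 11 (t=52: SET z = 43): {x=65, y=14, z=43}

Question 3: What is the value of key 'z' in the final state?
Answer: 43

Derivation:
Track key 'z' through all 11 events:
  event 1 (t=7: SET y = 22): z unchanged
  event 2 (t=14: SET x = 48): z unchanged
  event 3 (t=18: DEC y by 13): z unchanged
  event 4 (t=21: SET y = -11): z unchanged
  event 5 (t=28: SET z = -20): z (absent) -> -20
  event 6 (t=30: INC x by 15): z unchanged
  event 7 (t=31: SET y = 25): z unchanged
  event 8 (t=37: INC x by 2): z unchanged
  event 9 (t=46: DEC y by 11): z unchanged
  event 10 (t=50: DEC z by 3): z -20 -> -23
  event 11 (t=52: SET z = 43): z -23 -> 43
Final: z = 43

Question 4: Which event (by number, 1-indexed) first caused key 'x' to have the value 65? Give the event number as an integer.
Looking for first event where x becomes 65:
  event 2: x = 48
  event 3: x = 48
  event 4: x = 48
  event 5: x = 48
  event 6: x = 63
  event 7: x = 63
  event 8: x 63 -> 65  <-- first match

Answer: 8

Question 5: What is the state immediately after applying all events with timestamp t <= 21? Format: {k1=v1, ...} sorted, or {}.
Answer: {x=48, y=-11}

Derivation:
Apply events with t <= 21 (4 events):
  after event 1 (t=7: SET y = 22): {y=22}
  after event 2 (t=14: SET x = 48): {x=48, y=22}
  after event 3 (t=18: DEC y by 13): {x=48, y=9}
  after event 4 (t=21: SET y = -11): {x=48, y=-11}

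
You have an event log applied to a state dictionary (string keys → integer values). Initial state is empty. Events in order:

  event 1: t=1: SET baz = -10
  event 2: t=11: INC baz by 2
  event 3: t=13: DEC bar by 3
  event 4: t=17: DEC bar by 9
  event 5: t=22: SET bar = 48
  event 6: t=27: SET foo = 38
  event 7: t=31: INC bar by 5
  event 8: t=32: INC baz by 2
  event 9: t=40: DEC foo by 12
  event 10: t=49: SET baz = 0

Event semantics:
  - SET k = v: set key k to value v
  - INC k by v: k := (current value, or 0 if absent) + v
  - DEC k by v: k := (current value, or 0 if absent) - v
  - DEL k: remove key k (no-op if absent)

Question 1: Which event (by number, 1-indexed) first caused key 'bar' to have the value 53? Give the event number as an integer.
Looking for first event where bar becomes 53:
  event 3: bar = -3
  event 4: bar = -12
  event 5: bar = 48
  event 6: bar = 48
  event 7: bar 48 -> 53  <-- first match

Answer: 7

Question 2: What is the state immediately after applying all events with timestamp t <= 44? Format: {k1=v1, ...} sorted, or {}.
Answer: {bar=53, baz=-6, foo=26}

Derivation:
Apply events with t <= 44 (9 events):
  after event 1 (t=1: SET baz = -10): {baz=-10}
  after event 2 (t=11: INC baz by 2): {baz=-8}
  after event 3 (t=13: DEC bar by 3): {bar=-3, baz=-8}
  after event 4 (t=17: DEC bar by 9): {bar=-12, baz=-8}
  after event 5 (t=22: SET bar = 48): {bar=48, baz=-8}
  after event 6 (t=27: SET foo = 38): {bar=48, baz=-8, foo=38}
  after event 7 (t=31: INC bar by 5): {bar=53, baz=-8, foo=38}
  after event 8 (t=32: INC baz by 2): {bar=53, baz=-6, foo=38}
  after event 9 (t=40: DEC foo by 12): {bar=53, baz=-6, foo=26}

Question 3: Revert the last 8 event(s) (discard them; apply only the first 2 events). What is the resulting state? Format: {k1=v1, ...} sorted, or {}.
Keep first 2 events (discard last 8):
  after event 1 (t=1: SET baz = -10): {baz=-10}
  after event 2 (t=11: INC baz by 2): {baz=-8}

Answer: {baz=-8}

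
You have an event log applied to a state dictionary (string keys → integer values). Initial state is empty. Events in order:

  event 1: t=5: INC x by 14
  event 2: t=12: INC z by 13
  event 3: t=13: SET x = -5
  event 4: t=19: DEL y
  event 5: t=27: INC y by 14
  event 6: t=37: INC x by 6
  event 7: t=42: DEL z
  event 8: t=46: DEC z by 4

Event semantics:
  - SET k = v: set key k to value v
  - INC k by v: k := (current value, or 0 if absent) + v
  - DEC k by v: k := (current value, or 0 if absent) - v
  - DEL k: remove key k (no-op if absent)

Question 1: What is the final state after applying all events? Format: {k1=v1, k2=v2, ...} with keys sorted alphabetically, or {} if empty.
  after event 1 (t=5: INC x by 14): {x=14}
  after event 2 (t=12: INC z by 13): {x=14, z=13}
  after event 3 (t=13: SET x = -5): {x=-5, z=13}
  after event 4 (t=19: DEL y): {x=-5, z=13}
  after event 5 (t=27: INC y by 14): {x=-5, y=14, z=13}
  after event 6 (t=37: INC x by 6): {x=1, y=14, z=13}
  after event 7 (t=42: DEL z): {x=1, y=14}
  after event 8 (t=46: DEC z by 4): {x=1, y=14, z=-4}

Answer: {x=1, y=14, z=-4}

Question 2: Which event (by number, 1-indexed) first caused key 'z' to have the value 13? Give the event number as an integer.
Looking for first event where z becomes 13:
  event 2: z (absent) -> 13  <-- first match

Answer: 2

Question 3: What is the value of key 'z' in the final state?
Track key 'z' through all 8 events:
  event 1 (t=5: INC x by 14): z unchanged
  event 2 (t=12: INC z by 13): z (absent) -> 13
  event 3 (t=13: SET x = -5): z unchanged
  event 4 (t=19: DEL y): z unchanged
  event 5 (t=27: INC y by 14): z unchanged
  event 6 (t=37: INC x by 6): z unchanged
  event 7 (t=42: DEL z): z 13 -> (absent)
  event 8 (t=46: DEC z by 4): z (absent) -> -4
Final: z = -4

Answer: -4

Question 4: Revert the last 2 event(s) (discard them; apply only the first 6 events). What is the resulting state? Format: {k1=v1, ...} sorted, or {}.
Answer: {x=1, y=14, z=13}

Derivation:
Keep first 6 events (discard last 2):
  after event 1 (t=5: INC x by 14): {x=14}
  after event 2 (t=12: INC z by 13): {x=14, z=13}
  after event 3 (t=13: SET x = -5): {x=-5, z=13}
  after event 4 (t=19: DEL y): {x=-5, z=13}
  after event 5 (t=27: INC y by 14): {x=-5, y=14, z=13}
  after event 6 (t=37: INC x by 6): {x=1, y=14, z=13}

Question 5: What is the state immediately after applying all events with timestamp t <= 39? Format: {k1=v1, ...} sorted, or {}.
Apply events with t <= 39 (6 events):
  after event 1 (t=5: INC x by 14): {x=14}
  after event 2 (t=12: INC z by 13): {x=14, z=13}
  after event 3 (t=13: SET x = -5): {x=-5, z=13}
  after event 4 (t=19: DEL y): {x=-5, z=13}
  after event 5 (t=27: INC y by 14): {x=-5, y=14, z=13}
  after event 6 (t=37: INC x by 6): {x=1, y=14, z=13}

Answer: {x=1, y=14, z=13}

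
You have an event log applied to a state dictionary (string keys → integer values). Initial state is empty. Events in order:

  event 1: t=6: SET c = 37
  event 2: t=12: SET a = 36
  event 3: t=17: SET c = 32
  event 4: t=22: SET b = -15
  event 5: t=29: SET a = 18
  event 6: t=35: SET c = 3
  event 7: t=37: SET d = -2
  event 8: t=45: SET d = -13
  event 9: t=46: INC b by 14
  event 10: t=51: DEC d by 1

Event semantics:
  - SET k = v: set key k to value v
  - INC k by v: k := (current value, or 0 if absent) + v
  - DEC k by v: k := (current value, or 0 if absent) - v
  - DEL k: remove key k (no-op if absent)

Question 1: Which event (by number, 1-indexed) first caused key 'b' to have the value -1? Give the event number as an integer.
Looking for first event where b becomes -1:
  event 4: b = -15
  event 5: b = -15
  event 6: b = -15
  event 7: b = -15
  event 8: b = -15
  event 9: b -15 -> -1  <-- first match

Answer: 9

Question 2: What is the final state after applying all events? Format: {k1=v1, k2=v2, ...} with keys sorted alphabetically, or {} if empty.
  after event 1 (t=6: SET c = 37): {c=37}
  after event 2 (t=12: SET a = 36): {a=36, c=37}
  after event 3 (t=17: SET c = 32): {a=36, c=32}
  after event 4 (t=22: SET b = -15): {a=36, b=-15, c=32}
  after event 5 (t=29: SET a = 18): {a=18, b=-15, c=32}
  after event 6 (t=35: SET c = 3): {a=18, b=-15, c=3}
  after event 7 (t=37: SET d = -2): {a=18, b=-15, c=3, d=-2}
  after event 8 (t=45: SET d = -13): {a=18, b=-15, c=3, d=-13}
  after event 9 (t=46: INC b by 14): {a=18, b=-1, c=3, d=-13}
  after event 10 (t=51: DEC d by 1): {a=18, b=-1, c=3, d=-14}

Answer: {a=18, b=-1, c=3, d=-14}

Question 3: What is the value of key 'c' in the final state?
Track key 'c' through all 10 events:
  event 1 (t=6: SET c = 37): c (absent) -> 37
  event 2 (t=12: SET a = 36): c unchanged
  event 3 (t=17: SET c = 32): c 37 -> 32
  event 4 (t=22: SET b = -15): c unchanged
  event 5 (t=29: SET a = 18): c unchanged
  event 6 (t=35: SET c = 3): c 32 -> 3
  event 7 (t=37: SET d = -2): c unchanged
  event 8 (t=45: SET d = -13): c unchanged
  event 9 (t=46: INC b by 14): c unchanged
  event 10 (t=51: DEC d by 1): c unchanged
Final: c = 3

Answer: 3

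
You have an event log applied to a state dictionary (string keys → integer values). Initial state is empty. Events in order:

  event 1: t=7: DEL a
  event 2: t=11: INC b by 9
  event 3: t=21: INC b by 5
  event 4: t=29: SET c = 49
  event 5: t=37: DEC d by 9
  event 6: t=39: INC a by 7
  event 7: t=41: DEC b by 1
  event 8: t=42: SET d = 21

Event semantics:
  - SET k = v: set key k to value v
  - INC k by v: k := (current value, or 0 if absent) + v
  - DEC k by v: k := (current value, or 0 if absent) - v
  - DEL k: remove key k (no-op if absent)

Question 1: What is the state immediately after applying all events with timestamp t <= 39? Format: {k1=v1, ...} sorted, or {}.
Answer: {a=7, b=14, c=49, d=-9}

Derivation:
Apply events with t <= 39 (6 events):
  after event 1 (t=7: DEL a): {}
  after event 2 (t=11: INC b by 9): {b=9}
  after event 3 (t=21: INC b by 5): {b=14}
  after event 4 (t=29: SET c = 49): {b=14, c=49}
  after event 5 (t=37: DEC d by 9): {b=14, c=49, d=-9}
  after event 6 (t=39: INC a by 7): {a=7, b=14, c=49, d=-9}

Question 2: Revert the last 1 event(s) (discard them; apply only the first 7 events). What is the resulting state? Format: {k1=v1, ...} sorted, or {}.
Answer: {a=7, b=13, c=49, d=-9}

Derivation:
Keep first 7 events (discard last 1):
  after event 1 (t=7: DEL a): {}
  after event 2 (t=11: INC b by 9): {b=9}
  after event 3 (t=21: INC b by 5): {b=14}
  after event 4 (t=29: SET c = 49): {b=14, c=49}
  after event 5 (t=37: DEC d by 9): {b=14, c=49, d=-9}
  after event 6 (t=39: INC a by 7): {a=7, b=14, c=49, d=-9}
  after event 7 (t=41: DEC b by 1): {a=7, b=13, c=49, d=-9}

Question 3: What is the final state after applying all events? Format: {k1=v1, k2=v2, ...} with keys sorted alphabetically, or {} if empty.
Answer: {a=7, b=13, c=49, d=21}

Derivation:
  after event 1 (t=7: DEL a): {}
  after event 2 (t=11: INC b by 9): {b=9}
  after event 3 (t=21: INC b by 5): {b=14}
  after event 4 (t=29: SET c = 49): {b=14, c=49}
  after event 5 (t=37: DEC d by 9): {b=14, c=49, d=-9}
  after event 6 (t=39: INC a by 7): {a=7, b=14, c=49, d=-9}
  after event 7 (t=41: DEC b by 1): {a=7, b=13, c=49, d=-9}
  after event 8 (t=42: SET d = 21): {a=7, b=13, c=49, d=21}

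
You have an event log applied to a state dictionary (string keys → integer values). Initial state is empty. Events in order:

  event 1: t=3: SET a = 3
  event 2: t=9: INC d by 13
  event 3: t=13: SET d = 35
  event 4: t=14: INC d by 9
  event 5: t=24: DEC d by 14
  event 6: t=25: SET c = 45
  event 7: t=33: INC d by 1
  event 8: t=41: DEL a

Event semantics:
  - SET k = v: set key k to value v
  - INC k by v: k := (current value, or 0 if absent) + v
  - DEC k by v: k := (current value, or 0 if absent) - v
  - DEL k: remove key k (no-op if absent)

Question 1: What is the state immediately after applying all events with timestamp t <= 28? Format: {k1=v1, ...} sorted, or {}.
Answer: {a=3, c=45, d=30}

Derivation:
Apply events with t <= 28 (6 events):
  after event 1 (t=3: SET a = 3): {a=3}
  after event 2 (t=9: INC d by 13): {a=3, d=13}
  after event 3 (t=13: SET d = 35): {a=3, d=35}
  after event 4 (t=14: INC d by 9): {a=3, d=44}
  after event 5 (t=24: DEC d by 14): {a=3, d=30}
  after event 6 (t=25: SET c = 45): {a=3, c=45, d=30}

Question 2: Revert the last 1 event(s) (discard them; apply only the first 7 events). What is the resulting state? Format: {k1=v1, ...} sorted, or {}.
Answer: {a=3, c=45, d=31}

Derivation:
Keep first 7 events (discard last 1):
  after event 1 (t=3: SET a = 3): {a=3}
  after event 2 (t=9: INC d by 13): {a=3, d=13}
  after event 3 (t=13: SET d = 35): {a=3, d=35}
  after event 4 (t=14: INC d by 9): {a=3, d=44}
  after event 5 (t=24: DEC d by 14): {a=3, d=30}
  after event 6 (t=25: SET c = 45): {a=3, c=45, d=30}
  after event 7 (t=33: INC d by 1): {a=3, c=45, d=31}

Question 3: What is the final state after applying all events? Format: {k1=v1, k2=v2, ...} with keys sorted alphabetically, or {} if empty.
  after event 1 (t=3: SET a = 3): {a=3}
  after event 2 (t=9: INC d by 13): {a=3, d=13}
  after event 3 (t=13: SET d = 35): {a=3, d=35}
  after event 4 (t=14: INC d by 9): {a=3, d=44}
  after event 5 (t=24: DEC d by 14): {a=3, d=30}
  after event 6 (t=25: SET c = 45): {a=3, c=45, d=30}
  after event 7 (t=33: INC d by 1): {a=3, c=45, d=31}
  after event 8 (t=41: DEL a): {c=45, d=31}

Answer: {c=45, d=31}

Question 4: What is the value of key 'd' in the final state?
Track key 'd' through all 8 events:
  event 1 (t=3: SET a = 3): d unchanged
  event 2 (t=9: INC d by 13): d (absent) -> 13
  event 3 (t=13: SET d = 35): d 13 -> 35
  event 4 (t=14: INC d by 9): d 35 -> 44
  event 5 (t=24: DEC d by 14): d 44 -> 30
  event 6 (t=25: SET c = 45): d unchanged
  event 7 (t=33: INC d by 1): d 30 -> 31
  event 8 (t=41: DEL a): d unchanged
Final: d = 31

Answer: 31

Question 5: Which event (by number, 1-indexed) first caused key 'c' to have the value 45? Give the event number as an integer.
Answer: 6

Derivation:
Looking for first event where c becomes 45:
  event 6: c (absent) -> 45  <-- first match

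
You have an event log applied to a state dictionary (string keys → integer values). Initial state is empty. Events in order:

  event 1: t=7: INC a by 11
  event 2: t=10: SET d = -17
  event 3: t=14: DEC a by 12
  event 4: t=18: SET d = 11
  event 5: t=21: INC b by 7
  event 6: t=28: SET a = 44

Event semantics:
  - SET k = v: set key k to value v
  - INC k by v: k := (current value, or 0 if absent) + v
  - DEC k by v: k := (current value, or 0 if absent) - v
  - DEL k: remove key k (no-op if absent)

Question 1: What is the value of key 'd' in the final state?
Track key 'd' through all 6 events:
  event 1 (t=7: INC a by 11): d unchanged
  event 2 (t=10: SET d = -17): d (absent) -> -17
  event 3 (t=14: DEC a by 12): d unchanged
  event 4 (t=18: SET d = 11): d -17 -> 11
  event 5 (t=21: INC b by 7): d unchanged
  event 6 (t=28: SET a = 44): d unchanged
Final: d = 11

Answer: 11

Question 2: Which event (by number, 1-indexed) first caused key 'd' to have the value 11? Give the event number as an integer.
Looking for first event where d becomes 11:
  event 2: d = -17
  event 3: d = -17
  event 4: d -17 -> 11  <-- first match

Answer: 4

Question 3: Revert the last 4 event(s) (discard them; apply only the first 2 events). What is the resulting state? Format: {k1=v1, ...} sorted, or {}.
Keep first 2 events (discard last 4):
  after event 1 (t=7: INC a by 11): {a=11}
  after event 2 (t=10: SET d = -17): {a=11, d=-17}

Answer: {a=11, d=-17}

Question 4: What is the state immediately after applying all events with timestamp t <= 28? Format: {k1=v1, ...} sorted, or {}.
Answer: {a=44, b=7, d=11}

Derivation:
Apply events with t <= 28 (6 events):
  after event 1 (t=7: INC a by 11): {a=11}
  after event 2 (t=10: SET d = -17): {a=11, d=-17}
  after event 3 (t=14: DEC a by 12): {a=-1, d=-17}
  after event 4 (t=18: SET d = 11): {a=-1, d=11}
  after event 5 (t=21: INC b by 7): {a=-1, b=7, d=11}
  after event 6 (t=28: SET a = 44): {a=44, b=7, d=11}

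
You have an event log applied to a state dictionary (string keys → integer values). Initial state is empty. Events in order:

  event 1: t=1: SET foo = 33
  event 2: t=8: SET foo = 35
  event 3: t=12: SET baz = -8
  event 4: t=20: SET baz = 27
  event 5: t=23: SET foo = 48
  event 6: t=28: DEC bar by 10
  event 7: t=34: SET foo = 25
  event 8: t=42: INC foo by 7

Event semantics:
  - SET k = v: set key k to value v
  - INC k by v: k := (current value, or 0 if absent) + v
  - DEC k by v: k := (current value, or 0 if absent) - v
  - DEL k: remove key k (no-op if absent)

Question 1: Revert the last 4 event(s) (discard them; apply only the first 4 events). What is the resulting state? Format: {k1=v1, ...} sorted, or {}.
Keep first 4 events (discard last 4):
  after event 1 (t=1: SET foo = 33): {foo=33}
  after event 2 (t=8: SET foo = 35): {foo=35}
  after event 3 (t=12: SET baz = -8): {baz=-8, foo=35}
  after event 4 (t=20: SET baz = 27): {baz=27, foo=35}

Answer: {baz=27, foo=35}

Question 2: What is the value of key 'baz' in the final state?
Track key 'baz' through all 8 events:
  event 1 (t=1: SET foo = 33): baz unchanged
  event 2 (t=8: SET foo = 35): baz unchanged
  event 3 (t=12: SET baz = -8): baz (absent) -> -8
  event 4 (t=20: SET baz = 27): baz -8 -> 27
  event 5 (t=23: SET foo = 48): baz unchanged
  event 6 (t=28: DEC bar by 10): baz unchanged
  event 7 (t=34: SET foo = 25): baz unchanged
  event 8 (t=42: INC foo by 7): baz unchanged
Final: baz = 27

Answer: 27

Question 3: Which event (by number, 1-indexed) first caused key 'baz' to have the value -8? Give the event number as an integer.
Looking for first event where baz becomes -8:
  event 3: baz (absent) -> -8  <-- first match

Answer: 3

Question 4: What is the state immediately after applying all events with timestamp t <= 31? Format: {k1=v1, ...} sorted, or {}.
Apply events with t <= 31 (6 events):
  after event 1 (t=1: SET foo = 33): {foo=33}
  after event 2 (t=8: SET foo = 35): {foo=35}
  after event 3 (t=12: SET baz = -8): {baz=-8, foo=35}
  after event 4 (t=20: SET baz = 27): {baz=27, foo=35}
  after event 5 (t=23: SET foo = 48): {baz=27, foo=48}
  after event 6 (t=28: DEC bar by 10): {bar=-10, baz=27, foo=48}

Answer: {bar=-10, baz=27, foo=48}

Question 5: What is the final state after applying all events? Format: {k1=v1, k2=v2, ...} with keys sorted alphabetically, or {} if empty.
Answer: {bar=-10, baz=27, foo=32}

Derivation:
  after event 1 (t=1: SET foo = 33): {foo=33}
  after event 2 (t=8: SET foo = 35): {foo=35}
  after event 3 (t=12: SET baz = -8): {baz=-8, foo=35}
  after event 4 (t=20: SET baz = 27): {baz=27, foo=35}
  after event 5 (t=23: SET foo = 48): {baz=27, foo=48}
  after event 6 (t=28: DEC bar by 10): {bar=-10, baz=27, foo=48}
  after event 7 (t=34: SET foo = 25): {bar=-10, baz=27, foo=25}
  after event 8 (t=42: INC foo by 7): {bar=-10, baz=27, foo=32}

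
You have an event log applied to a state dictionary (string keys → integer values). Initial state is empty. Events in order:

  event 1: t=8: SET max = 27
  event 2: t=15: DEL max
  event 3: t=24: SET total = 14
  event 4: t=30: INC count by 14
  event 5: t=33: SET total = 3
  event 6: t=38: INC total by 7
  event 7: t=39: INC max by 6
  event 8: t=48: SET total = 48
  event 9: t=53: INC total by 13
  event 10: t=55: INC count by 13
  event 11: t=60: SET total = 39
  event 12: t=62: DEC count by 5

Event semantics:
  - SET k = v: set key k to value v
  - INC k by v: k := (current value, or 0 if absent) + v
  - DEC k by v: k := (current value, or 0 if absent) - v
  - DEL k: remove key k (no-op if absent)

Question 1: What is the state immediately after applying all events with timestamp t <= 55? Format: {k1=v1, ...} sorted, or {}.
Answer: {count=27, max=6, total=61}

Derivation:
Apply events with t <= 55 (10 events):
  after event 1 (t=8: SET max = 27): {max=27}
  after event 2 (t=15: DEL max): {}
  after event 3 (t=24: SET total = 14): {total=14}
  after event 4 (t=30: INC count by 14): {count=14, total=14}
  after event 5 (t=33: SET total = 3): {count=14, total=3}
  after event 6 (t=38: INC total by 7): {count=14, total=10}
  after event 7 (t=39: INC max by 6): {count=14, max=6, total=10}
  after event 8 (t=48: SET total = 48): {count=14, max=6, total=48}
  after event 9 (t=53: INC total by 13): {count=14, max=6, total=61}
  after event 10 (t=55: INC count by 13): {count=27, max=6, total=61}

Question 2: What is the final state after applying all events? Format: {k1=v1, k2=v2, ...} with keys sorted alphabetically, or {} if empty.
Answer: {count=22, max=6, total=39}

Derivation:
  after event 1 (t=8: SET max = 27): {max=27}
  after event 2 (t=15: DEL max): {}
  after event 3 (t=24: SET total = 14): {total=14}
  after event 4 (t=30: INC count by 14): {count=14, total=14}
  after event 5 (t=33: SET total = 3): {count=14, total=3}
  after event 6 (t=38: INC total by 7): {count=14, total=10}
  after event 7 (t=39: INC max by 6): {count=14, max=6, total=10}
  after event 8 (t=48: SET total = 48): {count=14, max=6, total=48}
  after event 9 (t=53: INC total by 13): {count=14, max=6, total=61}
  after event 10 (t=55: INC count by 13): {count=27, max=6, total=61}
  after event 11 (t=60: SET total = 39): {count=27, max=6, total=39}
  after event 12 (t=62: DEC count by 5): {count=22, max=6, total=39}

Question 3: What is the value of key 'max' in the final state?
Answer: 6

Derivation:
Track key 'max' through all 12 events:
  event 1 (t=8: SET max = 27): max (absent) -> 27
  event 2 (t=15: DEL max): max 27 -> (absent)
  event 3 (t=24: SET total = 14): max unchanged
  event 4 (t=30: INC count by 14): max unchanged
  event 5 (t=33: SET total = 3): max unchanged
  event 6 (t=38: INC total by 7): max unchanged
  event 7 (t=39: INC max by 6): max (absent) -> 6
  event 8 (t=48: SET total = 48): max unchanged
  event 9 (t=53: INC total by 13): max unchanged
  event 10 (t=55: INC count by 13): max unchanged
  event 11 (t=60: SET total = 39): max unchanged
  event 12 (t=62: DEC count by 5): max unchanged
Final: max = 6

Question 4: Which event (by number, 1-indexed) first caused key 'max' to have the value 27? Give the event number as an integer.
Answer: 1

Derivation:
Looking for first event where max becomes 27:
  event 1: max (absent) -> 27  <-- first match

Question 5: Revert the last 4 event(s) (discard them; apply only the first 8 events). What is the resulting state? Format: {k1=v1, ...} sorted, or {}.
Keep first 8 events (discard last 4):
  after event 1 (t=8: SET max = 27): {max=27}
  after event 2 (t=15: DEL max): {}
  after event 3 (t=24: SET total = 14): {total=14}
  after event 4 (t=30: INC count by 14): {count=14, total=14}
  after event 5 (t=33: SET total = 3): {count=14, total=3}
  after event 6 (t=38: INC total by 7): {count=14, total=10}
  after event 7 (t=39: INC max by 6): {count=14, max=6, total=10}
  after event 8 (t=48: SET total = 48): {count=14, max=6, total=48}

Answer: {count=14, max=6, total=48}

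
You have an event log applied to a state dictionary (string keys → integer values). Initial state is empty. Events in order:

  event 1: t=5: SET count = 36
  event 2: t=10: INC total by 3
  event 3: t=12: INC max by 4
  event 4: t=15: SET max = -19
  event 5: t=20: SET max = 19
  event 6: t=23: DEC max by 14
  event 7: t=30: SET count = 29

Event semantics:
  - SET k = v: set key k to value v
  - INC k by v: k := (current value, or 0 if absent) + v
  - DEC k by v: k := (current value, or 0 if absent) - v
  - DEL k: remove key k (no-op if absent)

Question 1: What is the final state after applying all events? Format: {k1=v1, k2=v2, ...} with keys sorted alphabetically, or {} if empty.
Answer: {count=29, max=5, total=3}

Derivation:
  after event 1 (t=5: SET count = 36): {count=36}
  after event 2 (t=10: INC total by 3): {count=36, total=3}
  after event 3 (t=12: INC max by 4): {count=36, max=4, total=3}
  after event 4 (t=15: SET max = -19): {count=36, max=-19, total=3}
  after event 5 (t=20: SET max = 19): {count=36, max=19, total=3}
  after event 6 (t=23: DEC max by 14): {count=36, max=5, total=3}
  after event 7 (t=30: SET count = 29): {count=29, max=5, total=3}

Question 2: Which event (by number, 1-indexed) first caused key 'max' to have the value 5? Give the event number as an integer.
Looking for first event where max becomes 5:
  event 3: max = 4
  event 4: max = -19
  event 5: max = 19
  event 6: max 19 -> 5  <-- first match

Answer: 6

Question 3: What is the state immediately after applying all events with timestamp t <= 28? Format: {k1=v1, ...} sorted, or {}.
Apply events with t <= 28 (6 events):
  after event 1 (t=5: SET count = 36): {count=36}
  after event 2 (t=10: INC total by 3): {count=36, total=3}
  after event 3 (t=12: INC max by 4): {count=36, max=4, total=3}
  after event 4 (t=15: SET max = -19): {count=36, max=-19, total=3}
  after event 5 (t=20: SET max = 19): {count=36, max=19, total=3}
  after event 6 (t=23: DEC max by 14): {count=36, max=5, total=3}

Answer: {count=36, max=5, total=3}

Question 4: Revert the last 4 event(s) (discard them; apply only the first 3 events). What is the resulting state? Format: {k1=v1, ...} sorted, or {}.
Answer: {count=36, max=4, total=3}

Derivation:
Keep first 3 events (discard last 4):
  after event 1 (t=5: SET count = 36): {count=36}
  after event 2 (t=10: INC total by 3): {count=36, total=3}
  after event 3 (t=12: INC max by 4): {count=36, max=4, total=3}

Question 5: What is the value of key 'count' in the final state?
Answer: 29

Derivation:
Track key 'count' through all 7 events:
  event 1 (t=5: SET count = 36): count (absent) -> 36
  event 2 (t=10: INC total by 3): count unchanged
  event 3 (t=12: INC max by 4): count unchanged
  event 4 (t=15: SET max = -19): count unchanged
  event 5 (t=20: SET max = 19): count unchanged
  event 6 (t=23: DEC max by 14): count unchanged
  event 7 (t=30: SET count = 29): count 36 -> 29
Final: count = 29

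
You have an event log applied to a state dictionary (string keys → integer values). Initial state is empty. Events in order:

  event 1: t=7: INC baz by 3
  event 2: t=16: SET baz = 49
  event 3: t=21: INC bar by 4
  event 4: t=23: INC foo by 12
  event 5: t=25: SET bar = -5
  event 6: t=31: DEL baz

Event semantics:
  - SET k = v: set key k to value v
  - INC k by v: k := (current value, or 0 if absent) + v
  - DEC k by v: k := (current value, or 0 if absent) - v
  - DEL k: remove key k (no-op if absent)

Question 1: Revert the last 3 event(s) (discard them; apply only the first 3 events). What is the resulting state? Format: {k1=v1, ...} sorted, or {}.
Keep first 3 events (discard last 3):
  after event 1 (t=7: INC baz by 3): {baz=3}
  after event 2 (t=16: SET baz = 49): {baz=49}
  after event 3 (t=21: INC bar by 4): {bar=4, baz=49}

Answer: {bar=4, baz=49}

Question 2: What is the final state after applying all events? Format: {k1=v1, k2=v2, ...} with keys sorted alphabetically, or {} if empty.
  after event 1 (t=7: INC baz by 3): {baz=3}
  after event 2 (t=16: SET baz = 49): {baz=49}
  after event 3 (t=21: INC bar by 4): {bar=4, baz=49}
  after event 4 (t=23: INC foo by 12): {bar=4, baz=49, foo=12}
  after event 5 (t=25: SET bar = -5): {bar=-5, baz=49, foo=12}
  after event 6 (t=31: DEL baz): {bar=-5, foo=12}

Answer: {bar=-5, foo=12}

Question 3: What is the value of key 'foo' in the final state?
Answer: 12

Derivation:
Track key 'foo' through all 6 events:
  event 1 (t=7: INC baz by 3): foo unchanged
  event 2 (t=16: SET baz = 49): foo unchanged
  event 3 (t=21: INC bar by 4): foo unchanged
  event 4 (t=23: INC foo by 12): foo (absent) -> 12
  event 5 (t=25: SET bar = -5): foo unchanged
  event 6 (t=31: DEL baz): foo unchanged
Final: foo = 12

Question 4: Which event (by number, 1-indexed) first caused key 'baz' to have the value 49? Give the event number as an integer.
Answer: 2

Derivation:
Looking for first event where baz becomes 49:
  event 1: baz = 3
  event 2: baz 3 -> 49  <-- first match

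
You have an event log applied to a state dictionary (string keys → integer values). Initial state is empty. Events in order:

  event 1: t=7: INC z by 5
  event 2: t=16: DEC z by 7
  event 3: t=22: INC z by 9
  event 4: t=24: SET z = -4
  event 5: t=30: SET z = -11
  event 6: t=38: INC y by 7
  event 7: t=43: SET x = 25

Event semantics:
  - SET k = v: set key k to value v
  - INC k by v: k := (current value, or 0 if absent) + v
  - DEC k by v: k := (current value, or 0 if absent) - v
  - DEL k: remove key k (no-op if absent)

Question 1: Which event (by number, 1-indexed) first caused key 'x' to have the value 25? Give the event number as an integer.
Answer: 7

Derivation:
Looking for first event where x becomes 25:
  event 7: x (absent) -> 25  <-- first match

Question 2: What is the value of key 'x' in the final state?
Track key 'x' through all 7 events:
  event 1 (t=7: INC z by 5): x unchanged
  event 2 (t=16: DEC z by 7): x unchanged
  event 3 (t=22: INC z by 9): x unchanged
  event 4 (t=24: SET z = -4): x unchanged
  event 5 (t=30: SET z = -11): x unchanged
  event 6 (t=38: INC y by 7): x unchanged
  event 7 (t=43: SET x = 25): x (absent) -> 25
Final: x = 25

Answer: 25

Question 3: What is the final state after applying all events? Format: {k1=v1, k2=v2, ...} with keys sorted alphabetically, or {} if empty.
  after event 1 (t=7: INC z by 5): {z=5}
  after event 2 (t=16: DEC z by 7): {z=-2}
  after event 3 (t=22: INC z by 9): {z=7}
  after event 4 (t=24: SET z = -4): {z=-4}
  after event 5 (t=30: SET z = -11): {z=-11}
  after event 6 (t=38: INC y by 7): {y=7, z=-11}
  after event 7 (t=43: SET x = 25): {x=25, y=7, z=-11}

Answer: {x=25, y=7, z=-11}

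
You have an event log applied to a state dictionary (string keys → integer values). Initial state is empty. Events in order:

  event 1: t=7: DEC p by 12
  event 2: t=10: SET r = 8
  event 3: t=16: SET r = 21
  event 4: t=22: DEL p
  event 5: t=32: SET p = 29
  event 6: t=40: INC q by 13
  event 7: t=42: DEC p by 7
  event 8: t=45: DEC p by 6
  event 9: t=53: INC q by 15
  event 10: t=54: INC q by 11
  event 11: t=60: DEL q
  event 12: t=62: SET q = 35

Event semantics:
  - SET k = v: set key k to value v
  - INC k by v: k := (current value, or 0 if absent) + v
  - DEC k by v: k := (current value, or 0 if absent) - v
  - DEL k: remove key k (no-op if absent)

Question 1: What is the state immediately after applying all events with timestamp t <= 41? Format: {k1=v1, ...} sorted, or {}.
Answer: {p=29, q=13, r=21}

Derivation:
Apply events with t <= 41 (6 events):
  after event 1 (t=7: DEC p by 12): {p=-12}
  after event 2 (t=10: SET r = 8): {p=-12, r=8}
  after event 3 (t=16: SET r = 21): {p=-12, r=21}
  after event 4 (t=22: DEL p): {r=21}
  after event 5 (t=32: SET p = 29): {p=29, r=21}
  after event 6 (t=40: INC q by 13): {p=29, q=13, r=21}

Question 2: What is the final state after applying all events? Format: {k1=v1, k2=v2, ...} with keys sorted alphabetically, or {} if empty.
  after event 1 (t=7: DEC p by 12): {p=-12}
  after event 2 (t=10: SET r = 8): {p=-12, r=8}
  after event 3 (t=16: SET r = 21): {p=-12, r=21}
  after event 4 (t=22: DEL p): {r=21}
  after event 5 (t=32: SET p = 29): {p=29, r=21}
  after event 6 (t=40: INC q by 13): {p=29, q=13, r=21}
  after event 7 (t=42: DEC p by 7): {p=22, q=13, r=21}
  after event 8 (t=45: DEC p by 6): {p=16, q=13, r=21}
  after event 9 (t=53: INC q by 15): {p=16, q=28, r=21}
  after event 10 (t=54: INC q by 11): {p=16, q=39, r=21}
  after event 11 (t=60: DEL q): {p=16, r=21}
  after event 12 (t=62: SET q = 35): {p=16, q=35, r=21}

Answer: {p=16, q=35, r=21}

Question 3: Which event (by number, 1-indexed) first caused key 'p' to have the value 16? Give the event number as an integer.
Looking for first event where p becomes 16:
  event 1: p = -12
  event 2: p = -12
  event 3: p = -12
  event 4: p = (absent)
  event 5: p = 29
  event 6: p = 29
  event 7: p = 22
  event 8: p 22 -> 16  <-- first match

Answer: 8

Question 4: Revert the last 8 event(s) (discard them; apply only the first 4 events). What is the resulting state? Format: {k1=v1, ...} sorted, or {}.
Answer: {r=21}

Derivation:
Keep first 4 events (discard last 8):
  after event 1 (t=7: DEC p by 12): {p=-12}
  after event 2 (t=10: SET r = 8): {p=-12, r=8}
  after event 3 (t=16: SET r = 21): {p=-12, r=21}
  after event 4 (t=22: DEL p): {r=21}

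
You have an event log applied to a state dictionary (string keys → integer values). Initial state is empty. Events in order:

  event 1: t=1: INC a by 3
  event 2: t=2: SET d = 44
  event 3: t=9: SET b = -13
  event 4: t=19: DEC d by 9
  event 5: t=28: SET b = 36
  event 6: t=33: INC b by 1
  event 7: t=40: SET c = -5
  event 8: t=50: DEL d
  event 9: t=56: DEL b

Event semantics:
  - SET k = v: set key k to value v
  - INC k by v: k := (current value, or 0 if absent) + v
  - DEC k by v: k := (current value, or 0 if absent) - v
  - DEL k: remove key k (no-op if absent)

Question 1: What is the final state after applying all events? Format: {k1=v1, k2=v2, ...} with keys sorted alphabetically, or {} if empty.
Answer: {a=3, c=-5}

Derivation:
  after event 1 (t=1: INC a by 3): {a=3}
  after event 2 (t=2: SET d = 44): {a=3, d=44}
  after event 3 (t=9: SET b = -13): {a=3, b=-13, d=44}
  after event 4 (t=19: DEC d by 9): {a=3, b=-13, d=35}
  after event 5 (t=28: SET b = 36): {a=3, b=36, d=35}
  after event 6 (t=33: INC b by 1): {a=3, b=37, d=35}
  after event 7 (t=40: SET c = -5): {a=3, b=37, c=-5, d=35}
  after event 8 (t=50: DEL d): {a=3, b=37, c=-5}
  after event 9 (t=56: DEL b): {a=3, c=-5}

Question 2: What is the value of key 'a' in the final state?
Answer: 3

Derivation:
Track key 'a' through all 9 events:
  event 1 (t=1: INC a by 3): a (absent) -> 3
  event 2 (t=2: SET d = 44): a unchanged
  event 3 (t=9: SET b = -13): a unchanged
  event 4 (t=19: DEC d by 9): a unchanged
  event 5 (t=28: SET b = 36): a unchanged
  event 6 (t=33: INC b by 1): a unchanged
  event 7 (t=40: SET c = -5): a unchanged
  event 8 (t=50: DEL d): a unchanged
  event 9 (t=56: DEL b): a unchanged
Final: a = 3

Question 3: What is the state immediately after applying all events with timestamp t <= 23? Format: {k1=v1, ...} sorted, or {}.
Answer: {a=3, b=-13, d=35}

Derivation:
Apply events with t <= 23 (4 events):
  after event 1 (t=1: INC a by 3): {a=3}
  after event 2 (t=2: SET d = 44): {a=3, d=44}
  after event 3 (t=9: SET b = -13): {a=3, b=-13, d=44}
  after event 4 (t=19: DEC d by 9): {a=3, b=-13, d=35}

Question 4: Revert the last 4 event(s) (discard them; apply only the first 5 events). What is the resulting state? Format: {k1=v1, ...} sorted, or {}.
Keep first 5 events (discard last 4):
  after event 1 (t=1: INC a by 3): {a=3}
  after event 2 (t=2: SET d = 44): {a=3, d=44}
  after event 3 (t=9: SET b = -13): {a=3, b=-13, d=44}
  after event 4 (t=19: DEC d by 9): {a=3, b=-13, d=35}
  after event 5 (t=28: SET b = 36): {a=3, b=36, d=35}

Answer: {a=3, b=36, d=35}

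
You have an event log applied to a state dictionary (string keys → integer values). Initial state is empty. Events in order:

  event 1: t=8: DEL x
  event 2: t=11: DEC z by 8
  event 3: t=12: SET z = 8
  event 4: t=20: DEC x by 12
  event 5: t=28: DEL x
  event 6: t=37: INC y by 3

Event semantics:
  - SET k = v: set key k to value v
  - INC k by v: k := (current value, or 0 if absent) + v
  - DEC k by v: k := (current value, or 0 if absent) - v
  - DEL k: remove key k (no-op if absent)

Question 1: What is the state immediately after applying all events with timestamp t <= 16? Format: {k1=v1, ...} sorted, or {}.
Apply events with t <= 16 (3 events):
  after event 1 (t=8: DEL x): {}
  after event 2 (t=11: DEC z by 8): {z=-8}
  after event 3 (t=12: SET z = 8): {z=8}

Answer: {z=8}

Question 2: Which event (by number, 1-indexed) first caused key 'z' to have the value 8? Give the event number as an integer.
Answer: 3

Derivation:
Looking for first event where z becomes 8:
  event 2: z = -8
  event 3: z -8 -> 8  <-- first match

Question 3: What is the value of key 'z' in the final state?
Track key 'z' through all 6 events:
  event 1 (t=8: DEL x): z unchanged
  event 2 (t=11: DEC z by 8): z (absent) -> -8
  event 3 (t=12: SET z = 8): z -8 -> 8
  event 4 (t=20: DEC x by 12): z unchanged
  event 5 (t=28: DEL x): z unchanged
  event 6 (t=37: INC y by 3): z unchanged
Final: z = 8

Answer: 8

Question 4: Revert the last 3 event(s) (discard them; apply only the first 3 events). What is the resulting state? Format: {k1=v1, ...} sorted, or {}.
Keep first 3 events (discard last 3):
  after event 1 (t=8: DEL x): {}
  after event 2 (t=11: DEC z by 8): {z=-8}
  after event 3 (t=12: SET z = 8): {z=8}

Answer: {z=8}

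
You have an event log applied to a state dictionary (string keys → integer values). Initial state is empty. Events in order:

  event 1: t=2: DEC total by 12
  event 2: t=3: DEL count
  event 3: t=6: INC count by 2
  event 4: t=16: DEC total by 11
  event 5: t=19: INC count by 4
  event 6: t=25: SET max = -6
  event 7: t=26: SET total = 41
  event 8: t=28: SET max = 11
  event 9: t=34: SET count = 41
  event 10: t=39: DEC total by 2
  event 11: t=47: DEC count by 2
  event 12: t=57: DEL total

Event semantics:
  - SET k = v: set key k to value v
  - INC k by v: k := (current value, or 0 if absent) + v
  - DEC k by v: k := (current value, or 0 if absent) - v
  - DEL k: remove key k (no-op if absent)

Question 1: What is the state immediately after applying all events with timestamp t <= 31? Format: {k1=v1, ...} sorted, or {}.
Apply events with t <= 31 (8 events):
  after event 1 (t=2: DEC total by 12): {total=-12}
  after event 2 (t=3: DEL count): {total=-12}
  after event 3 (t=6: INC count by 2): {count=2, total=-12}
  after event 4 (t=16: DEC total by 11): {count=2, total=-23}
  after event 5 (t=19: INC count by 4): {count=6, total=-23}
  after event 6 (t=25: SET max = -6): {count=6, max=-6, total=-23}
  after event 7 (t=26: SET total = 41): {count=6, max=-6, total=41}
  after event 8 (t=28: SET max = 11): {count=6, max=11, total=41}

Answer: {count=6, max=11, total=41}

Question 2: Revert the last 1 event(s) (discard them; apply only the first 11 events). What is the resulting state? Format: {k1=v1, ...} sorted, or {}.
Keep first 11 events (discard last 1):
  after event 1 (t=2: DEC total by 12): {total=-12}
  after event 2 (t=3: DEL count): {total=-12}
  after event 3 (t=6: INC count by 2): {count=2, total=-12}
  after event 4 (t=16: DEC total by 11): {count=2, total=-23}
  after event 5 (t=19: INC count by 4): {count=6, total=-23}
  after event 6 (t=25: SET max = -6): {count=6, max=-6, total=-23}
  after event 7 (t=26: SET total = 41): {count=6, max=-6, total=41}
  after event 8 (t=28: SET max = 11): {count=6, max=11, total=41}
  after event 9 (t=34: SET count = 41): {count=41, max=11, total=41}
  after event 10 (t=39: DEC total by 2): {count=41, max=11, total=39}
  after event 11 (t=47: DEC count by 2): {count=39, max=11, total=39}

Answer: {count=39, max=11, total=39}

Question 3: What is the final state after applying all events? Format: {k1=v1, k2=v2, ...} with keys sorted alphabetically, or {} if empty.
Answer: {count=39, max=11}

Derivation:
  after event 1 (t=2: DEC total by 12): {total=-12}
  after event 2 (t=3: DEL count): {total=-12}
  after event 3 (t=6: INC count by 2): {count=2, total=-12}
  after event 4 (t=16: DEC total by 11): {count=2, total=-23}
  after event 5 (t=19: INC count by 4): {count=6, total=-23}
  after event 6 (t=25: SET max = -6): {count=6, max=-6, total=-23}
  after event 7 (t=26: SET total = 41): {count=6, max=-6, total=41}
  after event 8 (t=28: SET max = 11): {count=6, max=11, total=41}
  after event 9 (t=34: SET count = 41): {count=41, max=11, total=41}
  after event 10 (t=39: DEC total by 2): {count=41, max=11, total=39}
  after event 11 (t=47: DEC count by 2): {count=39, max=11, total=39}
  after event 12 (t=57: DEL total): {count=39, max=11}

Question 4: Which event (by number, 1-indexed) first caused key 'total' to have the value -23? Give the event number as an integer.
Looking for first event where total becomes -23:
  event 1: total = -12
  event 2: total = -12
  event 3: total = -12
  event 4: total -12 -> -23  <-- first match

Answer: 4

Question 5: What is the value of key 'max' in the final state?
Answer: 11

Derivation:
Track key 'max' through all 12 events:
  event 1 (t=2: DEC total by 12): max unchanged
  event 2 (t=3: DEL count): max unchanged
  event 3 (t=6: INC count by 2): max unchanged
  event 4 (t=16: DEC total by 11): max unchanged
  event 5 (t=19: INC count by 4): max unchanged
  event 6 (t=25: SET max = -6): max (absent) -> -6
  event 7 (t=26: SET total = 41): max unchanged
  event 8 (t=28: SET max = 11): max -6 -> 11
  event 9 (t=34: SET count = 41): max unchanged
  event 10 (t=39: DEC total by 2): max unchanged
  event 11 (t=47: DEC count by 2): max unchanged
  event 12 (t=57: DEL total): max unchanged
Final: max = 11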